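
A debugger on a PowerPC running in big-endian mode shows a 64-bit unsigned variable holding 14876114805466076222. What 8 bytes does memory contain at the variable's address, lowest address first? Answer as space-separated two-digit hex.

14876114805466076222 in hexadecimal, padded to 64 bits, is 0xCE72939939BC143E.
Split into bytes (most-significant first): CE 72 93 99 39 BC 14 3E.
In big-endian order the high byte comes first in memory.
So the memory order matches the most-significant-first order: CE 72 93 99 39 BC 14 3E.

CE 72 93 99 39 BC 14 3E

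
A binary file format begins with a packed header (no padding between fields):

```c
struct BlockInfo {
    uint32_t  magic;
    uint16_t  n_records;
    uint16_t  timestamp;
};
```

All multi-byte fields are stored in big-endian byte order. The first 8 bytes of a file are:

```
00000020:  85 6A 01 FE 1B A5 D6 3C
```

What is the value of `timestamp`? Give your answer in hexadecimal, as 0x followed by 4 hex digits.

`timestamp` follows `magic` (4 B), `n_records` (2 B), so it starts at offset 4 + 2 = 6 and occupies 2 bytes.
Bytes at offsets 6..7: D6 3C.
In big-endian order the high byte comes first in memory.
The bytes are already most-significant first: 0xD63C.

0xD63C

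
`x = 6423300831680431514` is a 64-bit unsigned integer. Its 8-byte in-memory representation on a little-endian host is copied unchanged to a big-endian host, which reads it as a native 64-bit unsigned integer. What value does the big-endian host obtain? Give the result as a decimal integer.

11134525577865077849

6423300831680431514 in 64-bit hexadecimal is 0x5924261305C8859A.
Stored little-endian, the bytes at ascending addresses are 9A 85 C8 05 13 26 24 59.
Read back as big-endian, the last byte is least significant, giving 0x9A85C80513262459.
0x9A85C80513262459 = 11134525577865077849.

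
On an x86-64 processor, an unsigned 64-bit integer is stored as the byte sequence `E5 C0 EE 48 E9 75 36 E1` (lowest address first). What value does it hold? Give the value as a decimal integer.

16228287952087597285

Little-endian: lowest address holds the least-significant byte.
Reassemble most-significant byte first: E1 36 75 E9 48 EE C0 E5 → 0xE13675E948EEC0E5.
0xE13675E948EEC0E5 = 16228287952087597285.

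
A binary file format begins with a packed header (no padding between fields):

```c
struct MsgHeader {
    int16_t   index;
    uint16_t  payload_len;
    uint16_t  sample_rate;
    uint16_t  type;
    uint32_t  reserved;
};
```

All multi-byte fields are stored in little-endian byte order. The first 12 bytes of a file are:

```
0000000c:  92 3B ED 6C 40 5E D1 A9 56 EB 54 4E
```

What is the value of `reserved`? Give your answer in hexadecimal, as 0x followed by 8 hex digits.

0x4E54EB56

`reserved` follows `index` (2 B), `payload_len` (2 B), `sample_rate` (2 B), `type` (2 B), so it starts at offset 2 + 2 + 2 + 2 = 8 and occupies 4 bytes.
Bytes at offsets 8..11: 56 EB 54 4E.
In little-endian order the low byte comes first in memory.
Reassemble most-significant byte first: 4E 54 EB 56 → 0x4E54EB56.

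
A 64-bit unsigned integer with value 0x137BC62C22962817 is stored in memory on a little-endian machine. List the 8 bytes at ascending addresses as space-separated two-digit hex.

17 28 96 22 2C C6 7B 13

Split into bytes (most-significant first): 13 7B C6 2C 22 96 28 17.
Little-endian: lowest address holds the least-significant byte.
So at ascending addresses the bytes are 17 28 96 22 2C C6 7B 13.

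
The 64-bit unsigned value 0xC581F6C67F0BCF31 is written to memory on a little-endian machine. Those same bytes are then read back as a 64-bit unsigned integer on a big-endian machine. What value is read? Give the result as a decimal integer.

Stored little-endian, the bytes at ascending addresses are 31 CF 0B 7F C6 F6 81 C5.
Read back as big-endian, the last byte is least significant, giving 0x31CF0B7FC6F681C5.
0x31CF0B7FC6F681C5 = 3589100071464370629.

3589100071464370629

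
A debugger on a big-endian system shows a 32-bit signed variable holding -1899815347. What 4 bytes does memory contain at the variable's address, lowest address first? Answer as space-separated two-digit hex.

Two's complement of -1899815347 in 32 bits: 1899815347 = 0x713CE1B3; invert → 0x8EC31E4C; add 1 → 0x8EC31E4D.
Split into bytes (most-significant first): 8E C3 1E 4D.
Big-endian stores the most-significant byte at the lowest address.
So the memory order matches the most-significant-first order: 8E C3 1E 4D.

8E C3 1E 4D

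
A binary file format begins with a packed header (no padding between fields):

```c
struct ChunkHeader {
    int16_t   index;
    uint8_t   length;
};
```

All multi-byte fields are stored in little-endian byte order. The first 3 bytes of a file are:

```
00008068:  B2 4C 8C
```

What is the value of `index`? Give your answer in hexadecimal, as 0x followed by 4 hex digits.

`index` is the first field, at byte offset 0, occupying 2 bytes.
Bytes at offsets 0..1: B2 4C.
Little-endian stores the least-significant byte at the lowest address.
Reassemble most-significant byte first: 4C B2 → 0x4CB2.

0x4CB2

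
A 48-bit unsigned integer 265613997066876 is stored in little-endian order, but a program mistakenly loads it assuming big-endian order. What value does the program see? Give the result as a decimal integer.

265613997066876 in 48-bit hexadecimal is 0xF19313F14A7C.
Stored little-endian, the bytes at ascending addresses are 7C 4A F1 13 93 F1.
Read back as big-endian, the last byte is least significant, giving 0x7C4AF11393F1.
0x7C4AF11393F1 = 136661314016241.

136661314016241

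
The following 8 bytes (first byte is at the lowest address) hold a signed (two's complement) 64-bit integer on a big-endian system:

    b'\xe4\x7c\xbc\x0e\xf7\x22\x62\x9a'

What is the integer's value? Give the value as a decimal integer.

-1982502963488071014

Big-endian: lowest address holds the most-significant byte.
The bytes are already most-significant first: 0xE47CBC0EF722629A.
Top bit is set, so as a signed 64-bit value this is 0xE47CBC0EF722629A − 2^64 = -1982502963488071014.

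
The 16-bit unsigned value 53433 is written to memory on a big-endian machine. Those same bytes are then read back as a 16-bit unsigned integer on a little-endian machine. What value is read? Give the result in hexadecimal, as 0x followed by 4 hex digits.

0xB9D0

53433 in 16-bit hexadecimal is 0xD0B9.
Stored big-endian, the bytes at ascending addresses are D0 B9.
Read back as little-endian, the first byte is least significant, giving 0xB9D0.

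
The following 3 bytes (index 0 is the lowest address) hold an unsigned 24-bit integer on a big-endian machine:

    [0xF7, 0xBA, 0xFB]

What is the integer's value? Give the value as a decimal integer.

16235259

In big-endian order the high byte comes first in memory.
The bytes are already most-significant first: 0xF7BAFB.
0xF7BAFB = 16235259.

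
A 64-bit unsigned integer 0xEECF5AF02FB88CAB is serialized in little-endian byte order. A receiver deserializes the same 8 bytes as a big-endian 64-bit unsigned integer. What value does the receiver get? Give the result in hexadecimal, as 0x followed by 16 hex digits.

Stored little-endian, the bytes at ascending addresses are AB 8C B8 2F F0 5A CF EE.
Read back as big-endian, the last byte is least significant, giving 0xAB8CB82FF05ACFEE.

0xAB8CB82FF05ACFEE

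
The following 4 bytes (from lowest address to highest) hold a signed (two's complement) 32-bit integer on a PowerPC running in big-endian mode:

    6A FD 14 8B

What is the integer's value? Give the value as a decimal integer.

1794970763

In big-endian order the high byte comes first in memory.
The bytes are already most-significant first: 0x6AFD148B.
0x6AFD148B = 1794970763.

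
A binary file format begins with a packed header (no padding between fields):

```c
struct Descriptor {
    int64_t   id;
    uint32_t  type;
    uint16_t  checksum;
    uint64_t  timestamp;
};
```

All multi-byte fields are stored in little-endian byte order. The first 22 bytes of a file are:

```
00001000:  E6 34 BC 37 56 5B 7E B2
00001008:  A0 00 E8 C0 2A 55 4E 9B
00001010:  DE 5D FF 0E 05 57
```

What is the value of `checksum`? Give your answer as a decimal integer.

`checksum` follows `id` (8 B), `type` (4 B), so it starts at offset 8 + 4 = 12 and occupies 2 bytes.
Bytes at offsets 12..13: 2A 55.
Little-endian stores the least-significant byte at the lowest address.
Reassemble most-significant byte first: 55 2A → 0x552A.
0x552A = 21802.

21802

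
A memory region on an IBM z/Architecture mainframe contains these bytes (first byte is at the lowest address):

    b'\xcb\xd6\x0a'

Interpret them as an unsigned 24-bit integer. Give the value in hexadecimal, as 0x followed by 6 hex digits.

In big-endian order the high byte comes first in memory.
The bytes are already most-significant first: 0xCBD60A.

0xCBD60A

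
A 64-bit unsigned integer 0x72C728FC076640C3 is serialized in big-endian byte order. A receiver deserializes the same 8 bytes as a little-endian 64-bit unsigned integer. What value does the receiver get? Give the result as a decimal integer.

Stored big-endian, the bytes at ascending addresses are 72 C7 28 FC 07 66 40 C3.
Read back as little-endian, the first byte is least significant, giving 0xC3406607FC28C772.
0xC3406607FC28C772 = 14069357420386764658.

14069357420386764658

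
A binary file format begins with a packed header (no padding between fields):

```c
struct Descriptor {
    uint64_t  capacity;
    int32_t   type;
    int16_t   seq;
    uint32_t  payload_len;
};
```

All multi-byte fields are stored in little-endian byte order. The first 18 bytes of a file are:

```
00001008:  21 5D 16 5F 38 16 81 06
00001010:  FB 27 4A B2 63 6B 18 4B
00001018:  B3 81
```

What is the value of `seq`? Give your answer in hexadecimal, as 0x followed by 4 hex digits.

0x6B63

`seq` follows `capacity` (8 B), `type` (4 B), so it starts at offset 8 + 4 = 12 and occupies 2 bytes.
Bytes at offsets 12..13: 63 6B.
Little-endian: lowest address holds the least-significant byte.
Reassemble most-significant byte first: 6B 63 → 0x6B63.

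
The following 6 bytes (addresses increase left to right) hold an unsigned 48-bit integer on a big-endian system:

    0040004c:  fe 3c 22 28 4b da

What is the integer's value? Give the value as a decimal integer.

Big-endian: lowest address holds the most-significant byte.
The bytes are already most-significant first: 0xFE3C22284BDA.
0xFE3C22284BDA = 279534224559066.

279534224559066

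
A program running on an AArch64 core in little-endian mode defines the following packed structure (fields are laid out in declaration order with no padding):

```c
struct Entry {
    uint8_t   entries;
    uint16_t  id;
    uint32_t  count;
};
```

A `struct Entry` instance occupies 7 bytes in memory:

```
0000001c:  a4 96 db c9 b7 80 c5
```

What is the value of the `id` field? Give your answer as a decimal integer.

`id` follows `entries` (1 byte), so it starts at byte offset 1 and occupies 2 bytes.
Bytes at offsets 1..2: 96 DB.
Little-endian stores the least-significant byte at the lowest address.
Reassemble most-significant byte first: DB 96 → 0xDB96.
0xDB96 = 56214.

56214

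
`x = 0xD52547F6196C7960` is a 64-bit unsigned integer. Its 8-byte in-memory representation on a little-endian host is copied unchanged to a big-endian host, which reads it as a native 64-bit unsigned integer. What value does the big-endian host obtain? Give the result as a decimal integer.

Stored little-endian, the bytes at ascending addresses are 60 79 6C 19 F6 47 25 D5.
Read back as big-endian, the last byte is least significant, giving 0x60796C19F64725D5.
0x60796C19F64725D5 = 6951706358584911317.

6951706358584911317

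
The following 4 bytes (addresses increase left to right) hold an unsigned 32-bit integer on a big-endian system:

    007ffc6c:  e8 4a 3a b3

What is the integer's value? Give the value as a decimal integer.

In big-endian order the high byte comes first in memory.
The bytes are already most-significant first: 0xE84A3AB3.
0xE84A3AB3 = 3897178803.

3897178803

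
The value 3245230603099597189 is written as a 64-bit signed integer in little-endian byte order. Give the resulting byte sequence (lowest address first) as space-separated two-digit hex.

3245230603099597189 in hexadecimal, padded to 64 bits, is 0x2D09600A1FFA6985.
Split into bytes (most-significant first): 2D 09 60 0A 1F FA 69 85.
Little-endian: lowest address holds the least-significant byte.
So at ascending addresses the bytes are 85 69 FA 1F 0A 60 09 2D.

85 69 FA 1F 0A 60 09 2D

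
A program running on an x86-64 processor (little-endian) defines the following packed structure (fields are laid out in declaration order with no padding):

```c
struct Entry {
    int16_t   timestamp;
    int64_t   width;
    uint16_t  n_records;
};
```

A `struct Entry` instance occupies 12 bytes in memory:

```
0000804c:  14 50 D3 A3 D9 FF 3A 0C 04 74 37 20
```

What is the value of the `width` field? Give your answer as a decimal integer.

8359820255846573011

`width` follows `timestamp` (2 bytes), so it starts at byte offset 2 and occupies 8 bytes.
Bytes at offsets 2..9: D3 A3 D9 FF 3A 0C 04 74.
Little-endian stores the least-significant byte at the lowest address.
Reassemble most-significant byte first: 74 04 0C 3A FF D9 A3 D3 → 0x74040C3AFFD9A3D3.
0x74040C3AFFD9A3D3 = 8359820255846573011.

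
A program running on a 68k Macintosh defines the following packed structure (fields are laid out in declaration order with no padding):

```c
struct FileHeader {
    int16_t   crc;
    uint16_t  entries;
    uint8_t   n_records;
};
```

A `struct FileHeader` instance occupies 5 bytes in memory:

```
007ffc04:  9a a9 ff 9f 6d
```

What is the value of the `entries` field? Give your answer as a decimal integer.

65439

`entries` follows `crc` (2 bytes), so it starts at byte offset 2 and occupies 2 bytes.
Bytes at offsets 2..3: FF 9F.
Big-endian: lowest address holds the most-significant byte.
The bytes are already most-significant first: 0xFF9F.
0xFF9F = 65439.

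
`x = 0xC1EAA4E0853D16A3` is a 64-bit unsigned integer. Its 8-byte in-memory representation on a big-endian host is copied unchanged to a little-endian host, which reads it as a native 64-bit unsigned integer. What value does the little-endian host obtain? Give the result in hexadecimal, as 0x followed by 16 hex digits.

0xA3163D85E0A4EAC1

Stored big-endian, the bytes at ascending addresses are C1 EA A4 E0 85 3D 16 A3.
Read back as little-endian, the first byte is least significant, giving 0xA3163D85E0A4EAC1.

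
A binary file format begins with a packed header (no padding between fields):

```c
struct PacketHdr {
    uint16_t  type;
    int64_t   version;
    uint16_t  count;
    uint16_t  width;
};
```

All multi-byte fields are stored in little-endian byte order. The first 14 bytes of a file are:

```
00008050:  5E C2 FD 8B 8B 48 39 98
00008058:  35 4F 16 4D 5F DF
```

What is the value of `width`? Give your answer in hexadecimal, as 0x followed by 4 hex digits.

`width` follows `type` (2 B), `version` (8 B), `count` (2 B), so it starts at offset 2 + 8 + 2 = 12 and occupies 2 bytes.
Bytes at offsets 12..13: 5F DF.
Little-endian: lowest address holds the least-significant byte.
Reassemble most-significant byte first: DF 5F → 0xDF5F.

0xDF5F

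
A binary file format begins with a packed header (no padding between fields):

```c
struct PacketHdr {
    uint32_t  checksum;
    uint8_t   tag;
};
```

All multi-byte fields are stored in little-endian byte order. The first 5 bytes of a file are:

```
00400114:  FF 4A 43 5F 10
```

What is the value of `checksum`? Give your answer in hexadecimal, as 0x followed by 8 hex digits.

0x5F434AFF

`checksum` is the first field, at byte offset 0, occupying 4 bytes.
Bytes at offsets 0..3: FF 4A 43 5F.
In little-endian order the low byte comes first in memory.
Reassemble most-significant byte first: 5F 43 4A FF → 0x5F434AFF.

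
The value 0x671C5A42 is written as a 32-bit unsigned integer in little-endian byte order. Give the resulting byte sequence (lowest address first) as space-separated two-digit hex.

42 5A 1C 67

Split into bytes (most-significant first): 67 1C 5A 42.
Little-endian: lowest address holds the least-significant byte.
So at ascending addresses the bytes are 42 5A 1C 67.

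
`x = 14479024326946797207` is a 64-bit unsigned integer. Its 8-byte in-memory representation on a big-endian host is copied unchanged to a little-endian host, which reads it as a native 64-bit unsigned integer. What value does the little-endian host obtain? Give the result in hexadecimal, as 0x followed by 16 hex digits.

0x9736E785E9D3EFC8

14479024326946797207 in 64-bit hexadecimal is 0xC8EFD3E985E73697.
Stored big-endian, the bytes at ascending addresses are C8 EF D3 E9 85 E7 36 97.
Read back as little-endian, the first byte is least significant, giving 0x9736E785E9D3EFC8.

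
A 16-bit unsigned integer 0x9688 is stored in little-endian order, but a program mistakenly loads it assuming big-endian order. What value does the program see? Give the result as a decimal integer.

Stored little-endian, the bytes at ascending addresses are 88 96.
Read back as big-endian, the last byte is least significant, giving 0x8896.
0x8896 = 34966.

34966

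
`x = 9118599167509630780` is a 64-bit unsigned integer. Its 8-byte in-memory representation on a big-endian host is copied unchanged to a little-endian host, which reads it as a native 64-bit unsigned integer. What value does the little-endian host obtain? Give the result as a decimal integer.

4363870823388646270

9118599167509630780 in 64-bit hexadecimal is 0x7E8BC5A164958F3C.
Stored big-endian, the bytes at ascending addresses are 7E 8B C5 A1 64 95 8F 3C.
Read back as little-endian, the first byte is least significant, giving 0x3C8F9564A1C58B7E.
0x3C8F9564A1C58B7E = 4363870823388646270.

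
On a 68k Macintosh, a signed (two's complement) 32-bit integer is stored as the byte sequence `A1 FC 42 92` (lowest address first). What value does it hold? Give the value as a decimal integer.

Big-endian stores the most-significant byte at the lowest address.
The bytes are already most-significant first: 0xA1FC4292.
Top bit is set, so as a signed 32-bit value this is 0xA1FC4292 − 2^32 = -1577303406.

-1577303406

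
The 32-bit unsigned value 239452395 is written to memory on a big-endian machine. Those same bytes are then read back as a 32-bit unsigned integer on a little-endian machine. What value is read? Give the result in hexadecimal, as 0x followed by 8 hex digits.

0xEBC0450E

239452395 in 32-bit hexadecimal is 0x0E45C0EB.
Stored big-endian, the bytes at ascending addresses are 0E 45 C0 EB.
Read back as little-endian, the first byte is least significant, giving 0xEBC0450E.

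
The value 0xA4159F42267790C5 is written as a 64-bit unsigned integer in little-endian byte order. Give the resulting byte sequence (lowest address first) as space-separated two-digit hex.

Split into bytes (most-significant first): A4 15 9F 42 26 77 90 C5.
In little-endian order the low byte comes first in memory.
So at ascending addresses the bytes are C5 90 77 26 42 9F 15 A4.

C5 90 77 26 42 9F 15 A4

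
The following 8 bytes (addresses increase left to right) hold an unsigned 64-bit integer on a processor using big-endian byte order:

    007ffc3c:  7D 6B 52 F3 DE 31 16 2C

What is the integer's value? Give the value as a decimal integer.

Big-endian: lowest address holds the most-significant byte.
The bytes are already most-significant first: 0x7D6B52F3DE31162C.
0x7D6B52F3DE31162C = 9037408284607321644.

9037408284607321644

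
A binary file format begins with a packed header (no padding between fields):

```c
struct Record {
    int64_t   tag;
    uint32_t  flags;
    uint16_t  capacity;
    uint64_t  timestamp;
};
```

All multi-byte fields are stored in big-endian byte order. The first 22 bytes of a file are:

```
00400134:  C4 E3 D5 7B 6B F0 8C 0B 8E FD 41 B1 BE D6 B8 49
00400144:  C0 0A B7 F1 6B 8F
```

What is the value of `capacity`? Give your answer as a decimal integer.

`capacity` follows `tag` (8 B), `flags` (4 B), so it starts at offset 8 + 4 = 12 and occupies 2 bytes.
Bytes at offsets 12..13: BE D6.
Big-endian stores the most-significant byte at the lowest address.
The bytes are already most-significant first: 0xBED6.
0xBED6 = 48854.

48854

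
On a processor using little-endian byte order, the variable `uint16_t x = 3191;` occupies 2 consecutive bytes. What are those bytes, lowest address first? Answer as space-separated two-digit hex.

77 0C

3191 in hexadecimal, padded to 16 bits, is 0x0C77.
Split into bytes (most-significant first): 0C 77.
In little-endian order the low byte comes first in memory.
So at ascending addresses the bytes are 77 0C.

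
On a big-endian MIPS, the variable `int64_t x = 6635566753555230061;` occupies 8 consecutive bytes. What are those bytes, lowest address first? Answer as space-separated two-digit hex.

5C 16 44 CE 3D 0D 2D 6D

6635566753555230061 in hexadecimal, padded to 64 bits, is 0x5C1644CE3D0D2D6D.
Split into bytes (most-significant first): 5C 16 44 CE 3D 0D 2D 6D.
Big-endian stores the most-significant byte at the lowest address.
So the memory order matches the most-significant-first order: 5C 16 44 CE 3D 0D 2D 6D.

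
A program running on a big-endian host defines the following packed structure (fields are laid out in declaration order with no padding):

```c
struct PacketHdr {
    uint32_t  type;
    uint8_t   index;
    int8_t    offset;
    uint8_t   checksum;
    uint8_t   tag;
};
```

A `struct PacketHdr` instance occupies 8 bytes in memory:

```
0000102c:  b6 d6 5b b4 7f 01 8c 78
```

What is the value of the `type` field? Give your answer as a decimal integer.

3067501492

`type` is the first field, at byte offset 0, occupying 4 bytes.
Bytes at offsets 0..3: B6 D6 5B B4.
Big-endian stores the most-significant byte at the lowest address.
The bytes are already most-significant first: 0xB6D65BB4.
0xB6D65BB4 = 3067501492.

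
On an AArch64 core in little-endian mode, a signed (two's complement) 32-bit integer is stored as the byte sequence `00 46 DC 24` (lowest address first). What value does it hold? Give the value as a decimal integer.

In little-endian order the low byte comes first in memory.
Reassemble most-significant byte first: 24 DC 46 00 → 0x24DC4600.
0x24DC4600 = 618415616.

618415616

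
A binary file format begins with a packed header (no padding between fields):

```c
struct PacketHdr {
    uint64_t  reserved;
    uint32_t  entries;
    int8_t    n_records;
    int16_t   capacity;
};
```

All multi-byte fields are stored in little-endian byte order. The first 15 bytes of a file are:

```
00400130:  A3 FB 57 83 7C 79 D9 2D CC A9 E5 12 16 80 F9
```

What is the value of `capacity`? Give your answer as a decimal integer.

`capacity` follows `reserved` (8 B), `entries` (4 B), `n_records` (1 B), so it starts at offset 8 + 4 + 1 = 13 and occupies 2 bytes.
Bytes at offsets 13..14: 80 F9.
Little-endian: lowest address holds the least-significant byte.
Reassemble most-significant byte first: F9 80 → 0xF980.
Top bit is set, so as a signed 16-bit value this is 0xF980 − 2^16 = -1664.

-1664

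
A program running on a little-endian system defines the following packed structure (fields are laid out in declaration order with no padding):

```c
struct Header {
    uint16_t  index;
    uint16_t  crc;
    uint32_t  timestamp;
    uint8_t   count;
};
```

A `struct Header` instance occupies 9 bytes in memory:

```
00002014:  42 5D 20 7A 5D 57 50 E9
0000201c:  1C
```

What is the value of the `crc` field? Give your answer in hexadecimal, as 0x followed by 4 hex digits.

0x7A20

`crc` follows `index` (2 bytes), so it starts at byte offset 2 and occupies 2 bytes.
Bytes at offsets 2..3: 20 7A.
In little-endian order the low byte comes first in memory.
Reassemble most-significant byte first: 7A 20 → 0x7A20.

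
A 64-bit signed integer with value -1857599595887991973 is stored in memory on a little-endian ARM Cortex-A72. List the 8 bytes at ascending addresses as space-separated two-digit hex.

5B E3 2F 70 02 7B 38 E6

Two's complement of -1857599595887991973 in 64 bits: 1857599595887991973 = 0x19C784FD8FD01CA5; invert → 0xE6387B02702FE35A; add 1 → 0xE6387B02702FE35B.
Split into bytes (most-significant first): E6 38 7B 02 70 2F E3 5B.
Little-endian stores the least-significant byte at the lowest address.
So at ascending addresses the bytes are 5B E3 2F 70 02 7B 38 E6.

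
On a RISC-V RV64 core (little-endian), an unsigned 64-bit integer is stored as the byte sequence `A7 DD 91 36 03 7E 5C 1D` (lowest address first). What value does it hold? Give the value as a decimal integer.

Little-endian stores the least-significant byte at the lowest address.
Reassemble most-significant byte first: 1D 5C 7E 03 36 91 DD A7 → 0x1D5C7E033691DDA7.
0x1D5C7E033691DDA7 = 2115704477222821287.

2115704477222821287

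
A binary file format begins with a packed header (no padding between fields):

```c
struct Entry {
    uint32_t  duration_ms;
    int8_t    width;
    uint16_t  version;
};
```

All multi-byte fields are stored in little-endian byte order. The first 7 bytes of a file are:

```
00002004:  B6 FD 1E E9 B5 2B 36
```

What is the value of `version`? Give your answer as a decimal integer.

`version` follows `duration_ms` (4 B), `width` (1 B), so it starts at offset 4 + 1 = 5 and occupies 2 bytes.
Bytes at offsets 5..6: 2B 36.
Little-endian stores the least-significant byte at the lowest address.
Reassemble most-significant byte first: 36 2B → 0x362B.
0x362B = 13867.

13867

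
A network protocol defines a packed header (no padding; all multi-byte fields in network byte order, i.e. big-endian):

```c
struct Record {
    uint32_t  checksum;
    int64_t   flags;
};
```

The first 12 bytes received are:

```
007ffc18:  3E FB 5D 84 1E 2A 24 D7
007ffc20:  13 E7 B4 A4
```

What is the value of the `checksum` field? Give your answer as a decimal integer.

`checksum` is the first field, at byte offset 0, occupying 4 bytes.
Bytes at offsets 0..3: 3E FB 5D 84.
Big-endian: lowest address holds the most-significant byte.
The bytes are already most-significant first: 0x3EFB5D84.
0x3EFB5D84 = 1056660868.

1056660868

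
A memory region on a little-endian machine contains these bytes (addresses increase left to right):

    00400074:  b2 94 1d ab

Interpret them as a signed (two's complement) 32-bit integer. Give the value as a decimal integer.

Little-endian: lowest address holds the least-significant byte.
Reassemble most-significant byte first: AB 1D 94 B2 → 0xAB1D94B2.
Top bit is set, so as a signed 32-bit value this is 0xAB1D94B2 − 2^32 = -1424124750.

-1424124750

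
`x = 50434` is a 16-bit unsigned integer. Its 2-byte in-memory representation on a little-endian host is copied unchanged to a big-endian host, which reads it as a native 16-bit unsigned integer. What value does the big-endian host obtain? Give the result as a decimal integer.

709

50434 in 16-bit hexadecimal is 0xC502.
Stored little-endian, the bytes at ascending addresses are 02 C5.
Read back as big-endian, the last byte is least significant, giving 0x02C5.
0x02C5 = 709.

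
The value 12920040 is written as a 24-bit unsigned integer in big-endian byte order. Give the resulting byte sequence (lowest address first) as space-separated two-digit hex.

C5 24 E8

12920040 in hexadecimal, padded to 24 bits, is 0xC524E8.
Split into bytes (most-significant first): C5 24 E8.
Big-endian stores the most-significant byte at the lowest address.
So the memory order matches the most-significant-first order: C5 24 E8.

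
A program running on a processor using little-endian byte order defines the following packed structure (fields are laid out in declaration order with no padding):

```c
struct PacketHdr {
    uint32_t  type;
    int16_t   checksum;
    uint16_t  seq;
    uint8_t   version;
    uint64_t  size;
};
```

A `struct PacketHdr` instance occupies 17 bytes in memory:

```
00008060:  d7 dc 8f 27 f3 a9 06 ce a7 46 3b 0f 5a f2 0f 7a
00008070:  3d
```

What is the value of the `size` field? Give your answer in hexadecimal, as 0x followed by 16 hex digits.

0x3D7A0FF25A0F3B46

`size` follows `type` (4 B), `checksum` (2 B), `seq` (2 B), `version` (1 B), so it starts at offset 4 + 2 + 2 + 1 = 9 and occupies 8 bytes.
Bytes at offsets 9..16: 46 3B 0F 5A F2 0F 7A 3D.
In little-endian order the low byte comes first in memory.
Reassemble most-significant byte first: 3D 7A 0F F2 5A 0F 3B 46 → 0x3D7A0FF25A0F3B46.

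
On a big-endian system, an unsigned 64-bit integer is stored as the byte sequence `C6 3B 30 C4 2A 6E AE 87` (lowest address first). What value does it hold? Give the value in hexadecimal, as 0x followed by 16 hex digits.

0xC63B30C42A6EAE87

Big-endian: lowest address holds the most-significant byte.
The bytes are already most-significant first: 0xC63B30C42A6EAE87.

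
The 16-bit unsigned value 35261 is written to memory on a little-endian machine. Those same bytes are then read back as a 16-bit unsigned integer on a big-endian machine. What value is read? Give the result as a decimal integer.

48521

35261 in 16-bit hexadecimal is 0x89BD.
Stored little-endian, the bytes at ascending addresses are BD 89.
Read back as big-endian, the last byte is least significant, giving 0xBD89.
0xBD89 = 48521.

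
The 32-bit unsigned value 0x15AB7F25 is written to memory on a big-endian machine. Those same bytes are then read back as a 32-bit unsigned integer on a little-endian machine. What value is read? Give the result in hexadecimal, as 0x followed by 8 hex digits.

0x257FAB15

Stored big-endian, the bytes at ascending addresses are 15 AB 7F 25.
Read back as little-endian, the first byte is least significant, giving 0x257FAB15.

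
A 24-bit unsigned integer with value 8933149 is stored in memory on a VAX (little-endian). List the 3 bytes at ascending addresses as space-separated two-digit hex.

1D 4F 88

8933149 in hexadecimal, padded to 24 bits, is 0x884F1D.
Split into bytes (most-significant first): 88 4F 1D.
Little-endian: lowest address holds the least-significant byte.
So at ascending addresses the bytes are 1D 4F 88.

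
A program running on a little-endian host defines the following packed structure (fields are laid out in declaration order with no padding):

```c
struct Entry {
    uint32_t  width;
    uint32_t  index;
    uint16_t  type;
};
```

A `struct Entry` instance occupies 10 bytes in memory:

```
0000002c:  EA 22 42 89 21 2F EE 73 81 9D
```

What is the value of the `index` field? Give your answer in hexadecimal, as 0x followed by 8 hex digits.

0x73EE2F21

`index` follows `width` (4 bytes), so it starts at byte offset 4 and occupies 4 bytes.
Bytes at offsets 4..7: 21 2F EE 73.
Little-endian: lowest address holds the least-significant byte.
Reassemble most-significant byte first: 73 EE 2F 21 → 0x73EE2F21.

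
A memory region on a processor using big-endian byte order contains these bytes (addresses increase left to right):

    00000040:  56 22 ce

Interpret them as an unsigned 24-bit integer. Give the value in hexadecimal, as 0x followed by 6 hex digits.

In big-endian order the high byte comes first in memory.
The bytes are already most-significant first: 0x5622CE.

0x5622CE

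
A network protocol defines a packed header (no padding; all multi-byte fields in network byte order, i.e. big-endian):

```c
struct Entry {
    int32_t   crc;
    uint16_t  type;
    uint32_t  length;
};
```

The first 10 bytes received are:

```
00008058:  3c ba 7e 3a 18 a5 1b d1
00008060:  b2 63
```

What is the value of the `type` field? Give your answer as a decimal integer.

6309

`type` follows `crc` (4 bytes), so it starts at byte offset 4 and occupies 2 bytes.
Bytes at offsets 4..5: 18 A5.
Big-endian stores the most-significant byte at the lowest address.
The bytes are already most-significant first: 0x18A5.
0x18A5 = 6309.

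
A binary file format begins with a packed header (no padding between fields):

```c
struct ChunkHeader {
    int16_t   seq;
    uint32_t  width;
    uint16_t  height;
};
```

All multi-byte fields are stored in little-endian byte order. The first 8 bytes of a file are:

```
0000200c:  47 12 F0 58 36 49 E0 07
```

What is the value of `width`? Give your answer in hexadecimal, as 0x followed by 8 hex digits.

0x493658F0

`width` follows `seq` (2 bytes), so it starts at byte offset 2 and occupies 4 bytes.
Bytes at offsets 2..5: F0 58 36 49.
Little-endian: lowest address holds the least-significant byte.
Reassemble most-significant byte first: 49 36 58 F0 → 0x493658F0.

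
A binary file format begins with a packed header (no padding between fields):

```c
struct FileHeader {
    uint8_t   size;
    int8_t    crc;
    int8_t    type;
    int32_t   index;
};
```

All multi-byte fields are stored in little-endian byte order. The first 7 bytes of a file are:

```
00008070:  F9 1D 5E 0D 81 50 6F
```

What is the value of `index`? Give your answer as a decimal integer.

`index` follows `size` (1 B), `crc` (1 B), `type` (1 B), so it starts at offset 1 + 1 + 1 = 3 and occupies 4 bytes.
Bytes at offsets 3..6: 0D 81 50 6F.
Little-endian: lowest address holds the least-significant byte.
Reassemble most-significant byte first: 6F 50 81 0D → 0x6F50810D.
0x6F50810D = 1867546893.

1867546893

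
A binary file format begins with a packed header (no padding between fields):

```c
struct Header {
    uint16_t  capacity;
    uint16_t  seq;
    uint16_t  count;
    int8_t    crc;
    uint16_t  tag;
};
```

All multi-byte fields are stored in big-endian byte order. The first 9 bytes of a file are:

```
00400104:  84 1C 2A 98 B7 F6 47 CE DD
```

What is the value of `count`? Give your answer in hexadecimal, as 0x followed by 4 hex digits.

0xB7F6

`count` follows `capacity` (2 B), `seq` (2 B), so it starts at offset 2 + 2 = 4 and occupies 2 bytes.
Bytes at offsets 4..5: B7 F6.
Big-endian: lowest address holds the most-significant byte.
The bytes are already most-significant first: 0xB7F6.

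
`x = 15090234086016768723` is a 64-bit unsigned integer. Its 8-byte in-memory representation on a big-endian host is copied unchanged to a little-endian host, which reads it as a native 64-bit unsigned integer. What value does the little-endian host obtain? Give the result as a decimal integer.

15229631475063679953

15090234086016768723 in 64-bit hexadecimal is 0xD16B47F322855AD3.
Stored big-endian, the bytes at ascending addresses are D1 6B 47 F3 22 85 5A D3.
Read back as little-endian, the first byte is least significant, giving 0xD35A8522F3476BD1.
0xD35A8522F3476BD1 = 15229631475063679953.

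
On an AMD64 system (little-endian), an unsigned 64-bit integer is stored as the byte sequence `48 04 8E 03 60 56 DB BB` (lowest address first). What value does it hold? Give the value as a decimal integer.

Little-endian stores the least-significant byte at the lowest address.
Reassemble most-significant byte first: BB DB 56 60 03 8E 04 48 → 0xBBDB5660038E0448.
0xBBDB5660038E0448 = 13536508075368645704.

13536508075368645704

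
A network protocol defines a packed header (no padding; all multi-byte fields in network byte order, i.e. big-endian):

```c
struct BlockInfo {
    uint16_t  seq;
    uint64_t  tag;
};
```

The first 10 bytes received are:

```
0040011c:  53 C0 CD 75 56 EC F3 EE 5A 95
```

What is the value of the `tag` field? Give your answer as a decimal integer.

14804834925755128469

`tag` follows `seq` (2 bytes), so it starts at byte offset 2 and occupies 8 bytes.
Bytes at offsets 2..9: CD 75 56 EC F3 EE 5A 95.
Big-endian: lowest address holds the most-significant byte.
The bytes are already most-significant first: 0xCD7556ECF3EE5A95.
0xCD7556ECF3EE5A95 = 14804834925755128469.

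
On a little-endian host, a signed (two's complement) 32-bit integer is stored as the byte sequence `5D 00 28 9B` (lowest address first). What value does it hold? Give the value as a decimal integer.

Little-endian: lowest address holds the least-significant byte.
Reassemble most-significant byte first: 9B 28 00 5D → 0x9B28005D.
Top bit is set, so as a signed 32-bit value this is 0x9B28005D − 2^32 = -1691877283.

-1691877283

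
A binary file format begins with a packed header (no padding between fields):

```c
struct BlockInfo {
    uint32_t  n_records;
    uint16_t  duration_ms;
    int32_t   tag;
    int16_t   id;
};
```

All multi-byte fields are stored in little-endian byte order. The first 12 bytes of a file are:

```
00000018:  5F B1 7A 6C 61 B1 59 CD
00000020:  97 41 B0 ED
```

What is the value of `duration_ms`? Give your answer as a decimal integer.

45409

`duration_ms` follows `n_records` (4 bytes), so it starts at byte offset 4 and occupies 2 bytes.
Bytes at offsets 4..5: 61 B1.
Little-endian: lowest address holds the least-significant byte.
Reassemble most-significant byte first: B1 61 → 0xB161.
0xB161 = 45409.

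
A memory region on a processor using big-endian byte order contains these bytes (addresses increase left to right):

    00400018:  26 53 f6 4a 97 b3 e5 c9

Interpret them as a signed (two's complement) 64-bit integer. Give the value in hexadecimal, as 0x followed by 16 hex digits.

Big-endian: lowest address holds the most-significant byte.
The bytes are already most-significant first: 0x2653F64A97B3E5C9.

0x2653F64A97B3E5C9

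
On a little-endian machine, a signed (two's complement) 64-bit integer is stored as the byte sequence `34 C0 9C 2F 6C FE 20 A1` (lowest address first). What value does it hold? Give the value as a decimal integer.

-6836184493739687884

In little-endian order the low byte comes first in memory.
Reassemble most-significant byte first: A1 20 FE 6C 2F 9C C0 34 → 0xA120FE6C2F9CC034.
Top bit is set, so as a signed 64-bit value this is 0xA120FE6C2F9CC034 − 2^64 = -6836184493739687884.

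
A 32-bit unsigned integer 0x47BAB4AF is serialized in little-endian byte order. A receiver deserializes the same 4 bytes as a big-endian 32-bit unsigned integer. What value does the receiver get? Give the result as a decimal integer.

2947856967

Stored little-endian, the bytes at ascending addresses are AF B4 BA 47.
Read back as big-endian, the last byte is least significant, giving 0xAFB4BA47.
0xAFB4BA47 = 2947856967.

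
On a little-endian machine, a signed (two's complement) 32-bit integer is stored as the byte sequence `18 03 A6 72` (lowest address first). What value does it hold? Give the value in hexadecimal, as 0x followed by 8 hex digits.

0x72A60318

Little-endian stores the least-significant byte at the lowest address.
Reassemble most-significant byte first: 72 A6 03 18 → 0x72A60318.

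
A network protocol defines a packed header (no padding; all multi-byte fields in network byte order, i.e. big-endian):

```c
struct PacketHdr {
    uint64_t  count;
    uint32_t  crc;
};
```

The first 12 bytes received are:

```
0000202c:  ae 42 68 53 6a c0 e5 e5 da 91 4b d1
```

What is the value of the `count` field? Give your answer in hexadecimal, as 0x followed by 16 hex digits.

0xAE4268536AC0E5E5

`count` is the first field, at byte offset 0, occupying 8 bytes.
Bytes at offsets 0..7: AE 42 68 53 6A C0 E5 E5.
Big-endian stores the most-significant byte at the lowest address.
The bytes are already most-significant first: 0xAE4268536AC0E5E5.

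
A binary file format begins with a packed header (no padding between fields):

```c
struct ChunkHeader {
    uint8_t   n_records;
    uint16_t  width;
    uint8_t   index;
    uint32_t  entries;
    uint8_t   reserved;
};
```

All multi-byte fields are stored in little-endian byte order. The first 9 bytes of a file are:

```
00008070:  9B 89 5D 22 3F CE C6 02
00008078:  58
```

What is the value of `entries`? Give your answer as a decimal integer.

`entries` follows `n_records` (1 B), `width` (2 B), `index` (1 B), so it starts at offset 1 + 2 + 1 = 4 and occupies 4 bytes.
Bytes at offsets 4..7: 3F CE C6 02.
In little-endian order the low byte comes first in memory.
Reassemble most-significant byte first: 02 C6 CE 3F → 0x02C6CE3F.
0x02C6CE3F = 46583359.

46583359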